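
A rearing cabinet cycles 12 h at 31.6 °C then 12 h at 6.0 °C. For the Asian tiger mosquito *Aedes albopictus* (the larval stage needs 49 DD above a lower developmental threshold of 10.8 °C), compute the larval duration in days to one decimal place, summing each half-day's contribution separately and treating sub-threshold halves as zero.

4.7 days

Day half: max(0, 31.6 − 10.8) × 0.5 = 20.8 × 0.5 = 10.40 DD.
Night half: max(0, 6.0 − 10.8) × 0.5 = 0.0 × 0.5 = 0.00 DD.
Per 24 h: 10.40 DD/day.
Duration = 49 / 10.40 = 4.712 ≈ 4.7 days.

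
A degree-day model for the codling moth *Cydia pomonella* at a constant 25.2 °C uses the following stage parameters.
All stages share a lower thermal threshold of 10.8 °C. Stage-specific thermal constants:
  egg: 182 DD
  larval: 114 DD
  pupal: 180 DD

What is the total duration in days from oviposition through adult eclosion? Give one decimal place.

Daily accumulation at 25.2 °C = 25.2 − 10.8 = 14.4 DD/day.
Total K = 182 + 114 + 180 = 476 DD.
Total duration = 476 / 14.4 = 33.056 ≈ 33.1 days.

33.1 days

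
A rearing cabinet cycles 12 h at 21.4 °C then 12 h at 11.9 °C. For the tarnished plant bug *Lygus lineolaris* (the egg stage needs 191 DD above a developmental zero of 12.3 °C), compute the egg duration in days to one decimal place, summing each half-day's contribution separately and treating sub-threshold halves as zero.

Day half: max(0, 21.4 − 12.3) × 0.5 = 9.1 × 0.5 = 4.55 DD.
Night half: max(0, 11.9 − 12.3) × 0.5 = 0.0 × 0.5 = 0.00 DD.
Per 24 h: 4.55 DD/day.
Duration = 191 / 4.55 = 41.978 ≈ 42.0 days.

42.0 days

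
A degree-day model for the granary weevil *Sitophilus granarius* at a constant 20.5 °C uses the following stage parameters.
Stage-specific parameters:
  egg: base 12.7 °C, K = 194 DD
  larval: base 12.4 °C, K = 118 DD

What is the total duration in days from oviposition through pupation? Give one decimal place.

egg: 194 / (20.5 − 12.7) = 194 / 7.8 = 24.872 d.
larval: 118 / (20.5 − 12.4) = 118 / 8.1 = 14.568 d.
Sum = 39.440 ≈ 39.4 days.

39.4 days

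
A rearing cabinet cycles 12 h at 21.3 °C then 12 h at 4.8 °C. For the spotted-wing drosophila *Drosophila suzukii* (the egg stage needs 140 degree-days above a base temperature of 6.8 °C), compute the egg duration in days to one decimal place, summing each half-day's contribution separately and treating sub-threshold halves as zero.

19.3 days

Day half: max(0, 21.3 − 6.8) × 0.5 = 14.5 × 0.5 = 7.25 DD.
Night half: max(0, 4.8 − 6.8) × 0.5 = 0.0 × 0.5 = 0.00 DD.
Per 24 h: 7.25 DD/day.
Duration = 140 / 7.25 = 19.310 ≈ 19.3 days.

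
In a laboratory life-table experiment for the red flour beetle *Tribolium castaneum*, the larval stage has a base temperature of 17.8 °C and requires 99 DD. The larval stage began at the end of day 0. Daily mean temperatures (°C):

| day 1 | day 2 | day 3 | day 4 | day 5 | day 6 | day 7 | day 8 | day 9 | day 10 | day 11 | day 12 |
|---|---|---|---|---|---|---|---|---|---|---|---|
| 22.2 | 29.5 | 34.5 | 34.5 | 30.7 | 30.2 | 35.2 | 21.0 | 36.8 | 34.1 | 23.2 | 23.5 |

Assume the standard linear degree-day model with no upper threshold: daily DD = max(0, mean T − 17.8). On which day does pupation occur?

Daily DD above 17.8 °C: 4.4, 11.7, 16.7, 16.7, 12.9, 12.4, 17.4, 3.2, 19.0, 16.3, 5.4, 5.7.
Cumulative: 4.4, 16.1, 32.8, 49.5, 62.4, 74.8, 92.2, 95.4, 114.4, 130.7, 136.1, 141.8.
The total first reaches 99 DD on day 9.

day 9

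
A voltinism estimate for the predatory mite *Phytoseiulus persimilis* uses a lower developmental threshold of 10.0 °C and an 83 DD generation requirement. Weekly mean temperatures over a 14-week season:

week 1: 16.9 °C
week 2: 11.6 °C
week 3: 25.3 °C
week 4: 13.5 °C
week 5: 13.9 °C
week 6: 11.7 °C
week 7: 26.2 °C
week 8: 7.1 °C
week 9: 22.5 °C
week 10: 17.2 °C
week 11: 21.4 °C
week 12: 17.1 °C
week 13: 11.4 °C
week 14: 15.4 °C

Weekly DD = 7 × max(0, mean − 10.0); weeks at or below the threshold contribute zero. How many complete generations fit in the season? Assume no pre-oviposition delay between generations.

7 generations

Weekly DD (7 × max(0, T̄ − 10.0)): 48.3, 11.2, 107.1, 24.5, 27.3, 11.9, 113.4, 0.0, 87.5, 50.4, 79.8, 49.7, 9.8, 37.8.
Season total = 658.7 DD.
Complete generations = ⌊658.7 / 83⌋ = 7.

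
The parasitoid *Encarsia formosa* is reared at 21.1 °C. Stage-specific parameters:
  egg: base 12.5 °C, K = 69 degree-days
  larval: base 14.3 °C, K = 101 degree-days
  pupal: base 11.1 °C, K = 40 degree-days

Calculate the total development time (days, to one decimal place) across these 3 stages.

26.9 days

egg: 69 / (21.1 − 12.5) = 69 / 8.6 = 8.023 d.
larval: 101 / (21.1 − 14.3) = 101 / 6.8 = 14.853 d.
pupal: 40 / (21.1 − 11.1) = 40 / 10.0 = 4.000 d.
Sum = 26.876 ≈ 26.9 days.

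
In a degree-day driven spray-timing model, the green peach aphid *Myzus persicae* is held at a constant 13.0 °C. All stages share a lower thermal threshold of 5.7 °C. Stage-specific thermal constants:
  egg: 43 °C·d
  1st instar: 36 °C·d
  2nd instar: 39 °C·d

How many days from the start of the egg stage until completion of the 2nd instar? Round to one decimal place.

Daily accumulation at 13.0 °C = 13.0 − 5.7 = 7.3 DD/day.
Total K = 43 + 36 + 39 = 118 DD.
Total duration = 118 / 7.3 = 16.164 ≈ 16.2 days.

16.2 days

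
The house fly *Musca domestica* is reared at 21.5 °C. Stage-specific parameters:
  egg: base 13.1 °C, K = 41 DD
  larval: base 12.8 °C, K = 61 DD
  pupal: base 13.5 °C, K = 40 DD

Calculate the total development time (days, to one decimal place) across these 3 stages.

16.9 days

egg: 41 / (21.5 − 13.1) = 41 / 8.4 = 4.881 d.
larval: 61 / (21.5 − 12.8) = 61 / 8.7 = 7.011 d.
pupal: 40 / (21.5 − 13.5) = 40 / 8.0 = 5.000 d.
Sum = 16.892 ≈ 16.9 days.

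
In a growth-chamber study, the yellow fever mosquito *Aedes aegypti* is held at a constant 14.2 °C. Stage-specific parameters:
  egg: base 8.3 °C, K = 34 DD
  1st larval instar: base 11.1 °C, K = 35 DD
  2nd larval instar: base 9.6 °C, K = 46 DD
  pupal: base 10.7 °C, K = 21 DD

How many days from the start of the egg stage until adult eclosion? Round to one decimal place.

33.1 days

egg: 34 / (14.2 − 8.3) = 34 / 5.9 = 5.763 d.
1st larval instar: 35 / (14.2 − 11.1) = 35 / 3.1 = 11.290 d.
2nd larval instar: 46 / (14.2 − 9.6) = 46 / 4.6 = 10.000 d.
pupal: 21 / (14.2 − 10.7) = 21 / 3.5 = 6.000 d.
Sum = 33.053 ≈ 33.1 days.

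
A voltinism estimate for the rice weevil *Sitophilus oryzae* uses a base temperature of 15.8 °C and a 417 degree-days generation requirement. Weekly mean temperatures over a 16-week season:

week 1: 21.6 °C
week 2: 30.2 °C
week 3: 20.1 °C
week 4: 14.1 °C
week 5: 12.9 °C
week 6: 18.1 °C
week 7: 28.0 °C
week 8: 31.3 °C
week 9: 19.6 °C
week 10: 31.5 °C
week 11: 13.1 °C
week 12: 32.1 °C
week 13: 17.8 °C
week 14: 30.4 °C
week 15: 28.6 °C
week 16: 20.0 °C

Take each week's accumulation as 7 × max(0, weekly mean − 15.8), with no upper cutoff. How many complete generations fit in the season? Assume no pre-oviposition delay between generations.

Weekly DD (7 × max(0, T̄ − 15.8)): 40.6, 100.8, 30.1, 0.0, 0.0, 16.1, 85.4, 108.5, 26.6, 109.9, 0.0, 114.1, 14.0, 102.2, 89.6, 29.4.
Season total = 867.3 DD.
Complete generations = ⌊867.3 / 417⌋ = 2.

2 generations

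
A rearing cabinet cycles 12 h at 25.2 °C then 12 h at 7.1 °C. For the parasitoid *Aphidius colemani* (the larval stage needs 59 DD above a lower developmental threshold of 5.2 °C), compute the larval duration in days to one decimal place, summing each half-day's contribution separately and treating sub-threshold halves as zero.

Day half: max(0, 25.2 − 5.2) × 0.5 = 20.0 × 0.5 = 10.00 DD.
Night half: max(0, 7.1 − 5.2) × 0.5 = 1.9 × 0.5 = 0.95 DD.
Per 24 h: 10.95 DD/day.
Duration = 59 / 10.95 = 5.388 ≈ 5.4 days.

5.4 days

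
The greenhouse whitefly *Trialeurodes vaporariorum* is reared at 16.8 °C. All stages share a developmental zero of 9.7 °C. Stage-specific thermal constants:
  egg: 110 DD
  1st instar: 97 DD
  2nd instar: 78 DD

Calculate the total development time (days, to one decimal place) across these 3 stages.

40.1 days

Daily accumulation at 16.8 °C = 16.8 − 9.7 = 7.1 DD/day.
Total K = 110 + 97 + 78 = 285 DD.
Total duration = 285 / 7.1 = 40.141 ≈ 40.1 days.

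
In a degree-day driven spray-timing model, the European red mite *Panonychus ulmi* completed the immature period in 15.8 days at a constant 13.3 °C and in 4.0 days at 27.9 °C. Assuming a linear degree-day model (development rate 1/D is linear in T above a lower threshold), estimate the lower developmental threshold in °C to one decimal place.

8.4 °C

Equal thermal constants: D₁(T₁ − T_b) = D₂(T₂ − T_b).
15.8·(13.3 − T_b) = 4.0·(27.9 − T_b)
T_b = (15.8·13.3 − 4.0·27.9) / (15.8 − 4.0) = 98.54 / 11.8 = 8.351 °C ≈ 8.4 °C.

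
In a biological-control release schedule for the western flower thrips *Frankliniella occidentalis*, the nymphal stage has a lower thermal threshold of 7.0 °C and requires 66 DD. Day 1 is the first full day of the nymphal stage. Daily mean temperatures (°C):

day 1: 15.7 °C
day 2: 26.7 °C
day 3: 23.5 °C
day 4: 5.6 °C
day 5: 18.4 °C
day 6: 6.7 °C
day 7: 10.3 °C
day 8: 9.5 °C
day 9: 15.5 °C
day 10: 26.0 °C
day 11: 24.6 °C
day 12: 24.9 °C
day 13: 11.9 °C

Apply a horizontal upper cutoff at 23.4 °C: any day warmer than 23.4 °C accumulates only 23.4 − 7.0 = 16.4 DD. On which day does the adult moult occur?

day 9

Daily DD above 7.0 °C (capped at 16.4): 8.7, 16.4, 16.4, 0.0, 11.4, 0.0, 3.3, 2.5, 8.5, 16.4, 16.4, 16.4, 4.9.
Cumulative: 8.7, 25.1, 41.5, 41.5, 52.9, 52.9, 56.2, 58.7, 67.2, 83.6, 100.0, 116.4, 121.3.
The total first reaches 66 DD on day 9.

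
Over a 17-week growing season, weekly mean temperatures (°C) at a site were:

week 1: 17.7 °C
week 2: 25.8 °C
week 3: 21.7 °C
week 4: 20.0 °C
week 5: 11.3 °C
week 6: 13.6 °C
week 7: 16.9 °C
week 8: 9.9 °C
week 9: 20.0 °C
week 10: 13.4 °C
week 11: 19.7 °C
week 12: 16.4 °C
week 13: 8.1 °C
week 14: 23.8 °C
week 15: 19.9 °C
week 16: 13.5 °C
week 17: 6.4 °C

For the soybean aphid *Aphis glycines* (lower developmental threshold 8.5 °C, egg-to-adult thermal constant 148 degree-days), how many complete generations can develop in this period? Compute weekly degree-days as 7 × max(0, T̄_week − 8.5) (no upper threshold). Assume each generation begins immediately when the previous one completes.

Weekly DD (7 × max(0, T̄ − 8.5)): 64.4, 121.1, 92.4, 80.5, 19.6, 35.7, 58.8, 9.8, 80.5, 34.3, 78.4, 55.3, 0.0, 107.1, 79.8, 35.0, 0.0.
Season total = 952.7 DD.
Complete generations = ⌊952.7 / 148⌋ = 6.

6 generations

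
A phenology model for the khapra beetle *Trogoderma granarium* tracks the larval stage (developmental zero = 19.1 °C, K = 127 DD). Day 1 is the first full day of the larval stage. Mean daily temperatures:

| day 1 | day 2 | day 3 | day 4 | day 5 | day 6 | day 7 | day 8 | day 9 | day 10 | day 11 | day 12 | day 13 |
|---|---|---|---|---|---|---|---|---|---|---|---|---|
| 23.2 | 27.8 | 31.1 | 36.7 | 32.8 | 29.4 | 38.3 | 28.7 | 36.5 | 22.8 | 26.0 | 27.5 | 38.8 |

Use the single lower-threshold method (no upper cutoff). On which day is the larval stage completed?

day 12

Daily DD above 19.1 °C: 4.1, 8.7, 12.0, 17.6, 13.7, 10.3, 19.2, 9.6, 17.4, 3.7, 6.9, 8.4, 19.7.
Cumulative: 4.1, 12.8, 24.8, 42.4, 56.1, 66.4, 85.6, 95.2, 112.6, 116.3, 123.2, 131.6, 151.3.
The total first reaches 127 DD on day 12.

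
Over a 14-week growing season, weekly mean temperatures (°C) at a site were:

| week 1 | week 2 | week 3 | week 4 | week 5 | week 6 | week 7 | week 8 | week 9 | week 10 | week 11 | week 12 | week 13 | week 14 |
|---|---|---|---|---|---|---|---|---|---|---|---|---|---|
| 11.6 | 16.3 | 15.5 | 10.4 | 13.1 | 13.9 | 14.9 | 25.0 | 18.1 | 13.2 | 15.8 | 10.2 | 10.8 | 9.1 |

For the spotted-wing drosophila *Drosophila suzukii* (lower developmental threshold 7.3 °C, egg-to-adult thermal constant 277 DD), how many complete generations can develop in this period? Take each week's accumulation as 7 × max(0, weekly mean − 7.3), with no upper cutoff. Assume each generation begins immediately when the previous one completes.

Weekly DD (7 × max(0, T̄ − 7.3)): 30.1, 63.0, 57.4, 21.7, 40.6, 46.2, 53.2, 123.9, 75.6, 41.3, 59.5, 20.3, 24.5, 12.6.
Season total = 669.9 DD.
Complete generations = ⌊669.9 / 277⌋ = 2.

2 generations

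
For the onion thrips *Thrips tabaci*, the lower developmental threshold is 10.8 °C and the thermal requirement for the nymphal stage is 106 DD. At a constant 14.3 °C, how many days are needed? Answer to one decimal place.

Daily accumulation = 14.3 − 10.8 = 3.5 DD/day.
Duration = 106 / 3.5 = 30.286 ≈ 30.3 days.

30.3 days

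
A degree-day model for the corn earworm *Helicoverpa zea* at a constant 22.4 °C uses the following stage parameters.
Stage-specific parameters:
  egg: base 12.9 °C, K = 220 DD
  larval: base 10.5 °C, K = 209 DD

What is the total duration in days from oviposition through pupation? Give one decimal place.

40.7 days

egg: 220 / (22.4 − 12.9) = 220 / 9.5 = 23.158 d.
larval: 209 / (22.4 − 10.5) = 209 / 11.9 = 17.563 d.
Sum = 40.721 ≈ 40.7 days.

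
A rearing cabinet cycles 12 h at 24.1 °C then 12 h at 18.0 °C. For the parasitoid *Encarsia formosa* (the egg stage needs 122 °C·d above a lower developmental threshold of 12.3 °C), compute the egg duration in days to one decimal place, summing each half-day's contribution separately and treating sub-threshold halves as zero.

13.9 days

Day half: max(0, 24.1 − 12.3) × 0.5 = 11.8 × 0.5 = 5.90 DD.
Night half: max(0, 18.0 − 12.3) × 0.5 = 5.7 × 0.5 = 2.85 DD.
Per 24 h: 8.75 DD/day.
Duration = 122 / 8.75 = 13.943 ≈ 13.9 days.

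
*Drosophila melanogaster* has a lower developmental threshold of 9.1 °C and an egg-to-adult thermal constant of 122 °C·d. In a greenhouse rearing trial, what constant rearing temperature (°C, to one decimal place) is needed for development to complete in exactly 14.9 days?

Required daily accumulation = 122 / 14.9 = 8.188 DD/day.
T = T_base + 8.188 = 9.1 + 8.188 = 17.288 ≈ 17.3 °C.

17.3 °C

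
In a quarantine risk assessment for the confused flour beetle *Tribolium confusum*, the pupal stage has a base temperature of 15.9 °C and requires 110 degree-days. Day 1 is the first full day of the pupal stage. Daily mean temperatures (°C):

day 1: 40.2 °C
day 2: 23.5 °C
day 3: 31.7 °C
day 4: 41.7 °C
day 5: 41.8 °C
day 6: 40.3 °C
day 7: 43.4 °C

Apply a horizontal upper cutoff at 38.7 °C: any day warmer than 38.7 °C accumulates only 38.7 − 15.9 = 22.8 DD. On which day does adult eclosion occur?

Daily DD above 15.9 °C (capped at 22.8): 22.8, 7.6, 15.8, 22.8, 22.8, 22.8, 22.8.
Cumulative: 22.8, 30.4, 46.2, 69.0, 91.8, 114.6, 137.4.
The total first reaches 110 DD on day 6.

day 6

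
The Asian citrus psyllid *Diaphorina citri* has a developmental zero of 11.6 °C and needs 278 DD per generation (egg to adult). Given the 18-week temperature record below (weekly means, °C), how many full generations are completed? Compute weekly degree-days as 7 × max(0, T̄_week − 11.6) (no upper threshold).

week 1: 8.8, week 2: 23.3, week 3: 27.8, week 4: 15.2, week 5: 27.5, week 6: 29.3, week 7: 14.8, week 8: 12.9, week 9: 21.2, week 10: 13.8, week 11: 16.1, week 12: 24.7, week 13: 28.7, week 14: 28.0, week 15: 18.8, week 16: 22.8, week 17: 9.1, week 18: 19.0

Weekly DD (7 × max(0, T̄ − 11.6)): 0.0, 81.9, 113.4, 25.2, 111.3, 123.9, 22.4, 9.1, 67.2, 15.4, 31.5, 91.7, 119.7, 114.8, 50.4, 78.4, 0.0, 51.8.
Season total = 1108.1 DD.
Complete generations = ⌊1108.1 / 278⌋ = 3.

3 generations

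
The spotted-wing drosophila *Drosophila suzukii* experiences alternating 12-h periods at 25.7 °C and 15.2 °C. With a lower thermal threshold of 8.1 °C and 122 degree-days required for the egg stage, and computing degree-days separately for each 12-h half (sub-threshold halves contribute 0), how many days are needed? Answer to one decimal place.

9.9 days

Day half: max(0, 25.7 − 8.1) × 0.5 = 17.6 × 0.5 = 8.80 DD.
Night half: max(0, 15.2 − 8.1) × 0.5 = 7.1 × 0.5 = 3.55 DD.
Per 24 h: 12.35 DD/day.
Duration = 122 / 12.35 = 9.879 ≈ 9.9 days.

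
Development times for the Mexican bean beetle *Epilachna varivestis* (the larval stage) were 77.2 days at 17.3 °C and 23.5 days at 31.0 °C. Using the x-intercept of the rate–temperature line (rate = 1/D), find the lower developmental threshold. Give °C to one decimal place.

Under the model K = D·(T − T_b), so D₁·(T₁ − T_b) = D₂·(T₂ − T_b).
77.2·(17.3 − T_b) = 23.5·(31.0 − T_b)
T_b = (77.2·17.3 − 23.5·31.0) / (77.2 − 23.5) = 607.06 / 53.7 = 11.305 °C ≈ 11.3 °C.

11.3 °C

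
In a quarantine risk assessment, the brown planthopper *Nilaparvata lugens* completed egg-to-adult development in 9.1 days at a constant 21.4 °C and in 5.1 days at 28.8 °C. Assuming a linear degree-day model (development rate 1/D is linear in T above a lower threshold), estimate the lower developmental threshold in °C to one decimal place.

12.0 °C

Linear rate model ⇒ the product D·(T − T_b) is constant across temperatures.
9.1·(21.4 − T_b) = 5.1·(28.8 − T_b)
T_b = (9.1·21.4 − 5.1·28.8) / (9.1 − 5.1) = 47.86 / 4.0 = 11.965 °C ≈ 12.0 °C.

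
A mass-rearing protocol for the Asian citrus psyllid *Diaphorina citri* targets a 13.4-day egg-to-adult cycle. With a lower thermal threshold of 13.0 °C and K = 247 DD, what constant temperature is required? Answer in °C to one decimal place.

31.4 °C

Required daily accumulation = 247 / 13.4 = 18.433 DD/day.
T = T_base + 18.433 = 13.0 + 18.433 = 31.433 ≈ 31.4 °C.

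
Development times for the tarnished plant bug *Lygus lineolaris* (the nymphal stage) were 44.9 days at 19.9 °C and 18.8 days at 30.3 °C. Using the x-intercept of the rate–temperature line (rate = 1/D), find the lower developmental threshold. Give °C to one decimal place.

12.4 °C

Under the model K = D·(T − T_b), so D₁·(T₁ − T_b) = D₂·(T₂ − T_b).
44.9·(19.9 − T_b) = 18.8·(30.3 − T_b)
T_b = (44.9·19.9 − 18.8·30.3) / (44.9 − 18.8) = 323.87 / 26.1 = 12.409 °C ≈ 12.4 °C.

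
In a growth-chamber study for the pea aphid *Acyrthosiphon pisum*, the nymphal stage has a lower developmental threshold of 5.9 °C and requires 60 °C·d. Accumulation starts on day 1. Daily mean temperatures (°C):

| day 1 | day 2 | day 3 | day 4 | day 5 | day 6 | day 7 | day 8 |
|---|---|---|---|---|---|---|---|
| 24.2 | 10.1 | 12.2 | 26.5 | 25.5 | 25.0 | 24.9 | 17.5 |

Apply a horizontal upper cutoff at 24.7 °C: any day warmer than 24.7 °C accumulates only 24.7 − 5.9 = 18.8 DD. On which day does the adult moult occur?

day 5

Daily DD above 5.9 °C (capped at 18.8): 18.3, 4.2, 6.3, 18.8, 18.8, 18.8, 18.8, 11.6.
Cumulative: 18.3, 22.5, 28.8, 47.6, 66.4, 85.2, 104.0, 115.6.
The total first reaches 60 DD on day 5.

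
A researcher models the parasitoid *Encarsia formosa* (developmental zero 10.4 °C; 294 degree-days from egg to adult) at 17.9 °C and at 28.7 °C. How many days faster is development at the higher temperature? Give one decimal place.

At 17.9 °C: 294 / (17.9 − 10.4) = 294 / 7.5 = 39.200 d.
At 28.7 °C: 294 / (28.7 − 10.4) = 294 / 18.3 = 16.066 d.
Difference = |39.200 − 16.066| = 23.134 ≈ 23.1 days.

23.1 days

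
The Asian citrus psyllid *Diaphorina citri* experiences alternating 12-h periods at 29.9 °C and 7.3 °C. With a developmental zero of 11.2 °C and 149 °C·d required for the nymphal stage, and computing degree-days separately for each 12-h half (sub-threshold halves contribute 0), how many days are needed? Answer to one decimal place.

15.9 days

Day half: max(0, 29.9 − 11.2) × 0.5 = 18.7 × 0.5 = 9.35 DD.
Night half: max(0, 7.3 − 11.2) × 0.5 = 0.0 × 0.5 = 0.00 DD.
Per 24 h: 9.35 DD/day.
Duration = 149 / 9.35 = 15.936 ≈ 15.9 days.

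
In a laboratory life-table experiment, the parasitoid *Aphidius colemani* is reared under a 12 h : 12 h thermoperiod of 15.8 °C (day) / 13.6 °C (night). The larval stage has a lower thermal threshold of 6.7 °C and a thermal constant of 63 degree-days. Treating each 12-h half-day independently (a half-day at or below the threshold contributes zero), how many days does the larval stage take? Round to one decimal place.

Day half: max(0, 15.8 − 6.7) × 0.5 = 9.1 × 0.5 = 4.55 DD.
Night half: max(0, 13.6 − 6.7) × 0.5 = 6.9 × 0.5 = 3.45 DD.
Per 24 h: 8.00 DD/day.
Duration = 63 / 8.00 = 7.875 ≈ 7.9 days.

7.9 days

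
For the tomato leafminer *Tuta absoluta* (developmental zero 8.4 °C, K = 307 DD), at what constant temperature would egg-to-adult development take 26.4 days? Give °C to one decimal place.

Required daily accumulation = 307 / 26.4 = 11.629 DD/day.
T = T_base + 11.629 = 8.4 + 11.629 = 20.029 ≈ 20.0 °C.

20.0 °C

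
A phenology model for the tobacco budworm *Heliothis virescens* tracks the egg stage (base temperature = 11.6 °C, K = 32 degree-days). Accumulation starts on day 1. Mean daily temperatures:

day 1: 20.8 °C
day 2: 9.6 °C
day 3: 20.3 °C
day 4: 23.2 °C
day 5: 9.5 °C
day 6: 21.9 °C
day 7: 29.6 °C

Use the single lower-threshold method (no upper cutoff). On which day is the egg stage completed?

Daily DD above 11.6 °C: 9.2, 0.0, 8.7, 11.6, 0.0, 10.3, 18.0.
Cumulative: 9.2, 9.2, 17.9, 29.5, 29.5, 39.8, 57.8.
The total first reaches 32 DD on day 6.

day 6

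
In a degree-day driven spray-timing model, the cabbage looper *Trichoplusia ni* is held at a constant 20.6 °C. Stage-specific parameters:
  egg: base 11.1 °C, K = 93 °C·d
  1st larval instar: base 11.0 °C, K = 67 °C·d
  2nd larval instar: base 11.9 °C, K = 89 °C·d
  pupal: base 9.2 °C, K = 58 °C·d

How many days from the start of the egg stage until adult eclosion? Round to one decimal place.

egg: 93 / (20.6 − 11.1) = 93 / 9.5 = 9.789 d.
1st larval instar: 67 / (20.6 − 11.0) = 67 / 9.6 = 6.979 d.
2nd larval instar: 89 / (20.6 − 11.9) = 89 / 8.7 = 10.230 d.
pupal: 58 / (20.6 − 9.2) = 58 / 11.4 = 5.088 d.
Sum = 32.086 ≈ 32.1 days.

32.1 days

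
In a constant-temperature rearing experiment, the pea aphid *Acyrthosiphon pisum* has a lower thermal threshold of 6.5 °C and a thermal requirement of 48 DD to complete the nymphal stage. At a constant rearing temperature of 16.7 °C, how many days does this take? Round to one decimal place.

Daily accumulation = 16.7 − 6.5 = 10.2 DD/day.
Duration = 48 / 10.2 = 4.706 ≈ 4.7 days.

4.7 days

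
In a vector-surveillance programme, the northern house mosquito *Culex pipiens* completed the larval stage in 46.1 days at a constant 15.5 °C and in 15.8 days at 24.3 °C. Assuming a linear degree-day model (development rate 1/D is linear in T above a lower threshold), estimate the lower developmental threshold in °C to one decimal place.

10.9 °C

Equal thermal constants: D₁(T₁ − T_b) = D₂(T₂ − T_b).
46.1·(15.5 − T_b) = 15.8·(24.3 − T_b)
T_b = (46.1·15.5 − 15.8·24.3) / (46.1 − 15.8) = 330.61 / 30.3 = 10.911 °C ≈ 10.9 °C.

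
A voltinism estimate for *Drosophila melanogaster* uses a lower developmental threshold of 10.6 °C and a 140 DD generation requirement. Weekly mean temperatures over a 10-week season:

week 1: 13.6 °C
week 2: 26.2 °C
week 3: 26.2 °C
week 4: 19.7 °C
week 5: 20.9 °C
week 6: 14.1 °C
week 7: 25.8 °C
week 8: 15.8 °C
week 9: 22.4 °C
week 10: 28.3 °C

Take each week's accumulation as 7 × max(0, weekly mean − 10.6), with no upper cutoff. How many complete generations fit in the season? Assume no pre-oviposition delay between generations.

Weekly DD (7 × max(0, T̄ − 10.6)): 21.0, 109.2, 109.2, 63.7, 72.1, 24.5, 106.4, 36.4, 82.6, 123.9.
Season total = 749.0 DD.
Complete generations = ⌊749.0 / 140⌋ = 5.

5 generations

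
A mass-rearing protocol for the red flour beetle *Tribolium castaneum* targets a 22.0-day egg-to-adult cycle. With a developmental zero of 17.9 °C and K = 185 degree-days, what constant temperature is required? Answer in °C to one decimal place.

Required daily accumulation = 185 / 22.0 = 8.409 DD/day.
T = T_base + 8.409 = 17.9 + 8.409 = 26.309 ≈ 26.3 °C.

26.3 °C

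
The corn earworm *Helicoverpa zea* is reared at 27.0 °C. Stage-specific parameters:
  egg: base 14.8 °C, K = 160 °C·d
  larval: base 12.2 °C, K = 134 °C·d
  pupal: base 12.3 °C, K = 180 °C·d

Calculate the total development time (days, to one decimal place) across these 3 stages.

egg: 160 / (27.0 − 14.8) = 160 / 12.2 = 13.115 d.
larval: 134 / (27.0 − 12.2) = 134 / 14.8 = 9.054 d.
pupal: 180 / (27.0 − 12.3) = 180 / 14.7 = 12.245 d.
Sum = 34.414 ≈ 34.4 days.

34.4 days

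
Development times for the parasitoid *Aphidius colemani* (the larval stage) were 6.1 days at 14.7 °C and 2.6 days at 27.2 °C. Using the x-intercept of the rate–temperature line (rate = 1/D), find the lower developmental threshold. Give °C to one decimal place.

Linear rate model ⇒ the product D·(T − T_b) is constant across temperatures.
6.1·(14.7 − T_b) = 2.6·(27.2 − T_b)
T_b = (6.1·14.7 − 2.6·27.2) / (6.1 − 2.6) = 18.95 / 3.5 = 5.414 °C ≈ 5.4 °C.

5.4 °C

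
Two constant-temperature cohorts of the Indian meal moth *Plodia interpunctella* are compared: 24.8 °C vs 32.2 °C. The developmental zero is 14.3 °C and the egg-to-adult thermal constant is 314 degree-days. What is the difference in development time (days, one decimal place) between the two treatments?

At 24.8 °C: 314 / (24.8 − 14.3) = 314 / 10.5 = 29.905 d.
At 32.2 °C: 314 / (32.2 − 14.3) = 314 / 17.9 = 17.542 d.
Difference = |29.905 − 17.542| = 12.363 ≈ 12.4 days.

12.4 days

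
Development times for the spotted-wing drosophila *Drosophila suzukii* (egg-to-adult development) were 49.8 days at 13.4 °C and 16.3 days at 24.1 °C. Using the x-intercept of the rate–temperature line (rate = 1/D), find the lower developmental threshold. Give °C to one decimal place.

8.2 °C

Under the model K = D·(T − T_b), so D₁·(T₁ − T_b) = D₂·(T₂ − T_b).
49.8·(13.4 − T_b) = 16.3·(24.1 − T_b)
T_b = (49.8·13.4 − 16.3·24.1) / (49.8 − 16.3) = 274.49 / 33.5 = 8.194 °C ≈ 8.2 °C.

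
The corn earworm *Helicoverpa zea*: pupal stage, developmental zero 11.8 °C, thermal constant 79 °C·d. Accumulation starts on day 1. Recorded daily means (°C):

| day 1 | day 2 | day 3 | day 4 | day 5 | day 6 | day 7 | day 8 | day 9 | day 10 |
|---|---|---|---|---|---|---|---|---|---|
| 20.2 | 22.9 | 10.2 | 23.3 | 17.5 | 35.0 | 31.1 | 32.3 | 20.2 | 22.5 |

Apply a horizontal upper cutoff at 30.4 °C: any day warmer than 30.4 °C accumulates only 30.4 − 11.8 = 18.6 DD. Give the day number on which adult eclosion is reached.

day 8

Daily DD above 11.8 °C (capped at 18.6): 8.4, 11.1, 0.0, 11.5, 5.7, 18.6, 18.6, 18.6, 8.4, 10.7.
Cumulative: 8.4, 19.5, 19.5, 31.0, 36.7, 55.3, 73.9, 92.5, 100.9, 111.6.
The total first reaches 79 DD on day 8.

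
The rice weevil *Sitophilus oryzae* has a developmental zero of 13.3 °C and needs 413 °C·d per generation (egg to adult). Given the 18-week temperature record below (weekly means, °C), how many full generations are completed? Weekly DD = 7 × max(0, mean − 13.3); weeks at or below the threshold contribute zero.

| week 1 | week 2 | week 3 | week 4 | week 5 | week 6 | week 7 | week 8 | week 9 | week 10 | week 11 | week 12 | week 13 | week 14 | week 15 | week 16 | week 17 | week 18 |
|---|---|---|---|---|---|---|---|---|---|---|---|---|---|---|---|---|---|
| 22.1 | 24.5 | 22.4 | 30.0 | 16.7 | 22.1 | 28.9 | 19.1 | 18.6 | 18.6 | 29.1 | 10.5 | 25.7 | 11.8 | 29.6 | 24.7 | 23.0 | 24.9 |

Weekly DD (7 × max(0, T̄ − 13.3)): 61.6, 78.4, 63.7, 116.9, 23.8, 61.6, 109.2, 40.6, 37.1, 37.1, 110.6, 0.0, 86.8, 0.0, 114.1, 79.8, 67.9, 81.2.
Season total = 1170.4 DD.
Complete generations = ⌊1170.4 / 413⌋ = 2.

2 generations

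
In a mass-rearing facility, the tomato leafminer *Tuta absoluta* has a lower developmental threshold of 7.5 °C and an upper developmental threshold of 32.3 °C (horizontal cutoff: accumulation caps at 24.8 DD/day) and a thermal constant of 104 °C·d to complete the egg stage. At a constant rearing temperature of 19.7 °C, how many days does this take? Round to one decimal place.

Daily accumulation = 19.7 − 7.5 = 12.2 DD/day.
Duration = 104 / 12.2 = 8.525 ≈ 8.5 days.

8.5 days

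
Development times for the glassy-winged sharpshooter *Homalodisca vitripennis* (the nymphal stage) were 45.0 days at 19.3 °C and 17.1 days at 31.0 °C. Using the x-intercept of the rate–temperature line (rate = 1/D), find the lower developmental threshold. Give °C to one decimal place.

12.1 °C

Linear rate model ⇒ the product D·(T − T_b) is constant across temperatures.
45.0·(19.3 − T_b) = 17.1·(31.0 − T_b)
T_b = (45.0·19.3 − 17.1·31.0) / (45.0 − 17.1) = 338.40 / 27.9 = 12.129 °C ≈ 12.1 °C.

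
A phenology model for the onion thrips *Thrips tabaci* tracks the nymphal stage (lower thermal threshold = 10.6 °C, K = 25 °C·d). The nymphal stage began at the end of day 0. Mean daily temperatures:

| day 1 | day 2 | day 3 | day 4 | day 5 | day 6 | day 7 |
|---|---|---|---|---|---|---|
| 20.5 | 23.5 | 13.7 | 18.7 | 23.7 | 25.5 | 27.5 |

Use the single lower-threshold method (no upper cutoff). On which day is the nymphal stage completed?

day 3

Daily DD above 10.6 °C: 9.9, 12.9, 3.1, 8.1, 13.1, 14.9, 16.9.
Cumulative: 9.9, 22.8, 25.9, 34.0, 47.1, 62.0, 78.9.
The total first reaches 25 DD on day 3.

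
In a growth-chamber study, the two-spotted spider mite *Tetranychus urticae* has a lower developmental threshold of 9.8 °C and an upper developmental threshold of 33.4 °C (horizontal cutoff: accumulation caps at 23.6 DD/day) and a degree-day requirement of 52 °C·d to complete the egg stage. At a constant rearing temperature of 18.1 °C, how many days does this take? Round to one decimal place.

Daily accumulation = 18.1 − 9.8 = 8.3 DD/day.
Duration = 52 / 8.3 = 6.265 ≈ 6.3 days.

6.3 days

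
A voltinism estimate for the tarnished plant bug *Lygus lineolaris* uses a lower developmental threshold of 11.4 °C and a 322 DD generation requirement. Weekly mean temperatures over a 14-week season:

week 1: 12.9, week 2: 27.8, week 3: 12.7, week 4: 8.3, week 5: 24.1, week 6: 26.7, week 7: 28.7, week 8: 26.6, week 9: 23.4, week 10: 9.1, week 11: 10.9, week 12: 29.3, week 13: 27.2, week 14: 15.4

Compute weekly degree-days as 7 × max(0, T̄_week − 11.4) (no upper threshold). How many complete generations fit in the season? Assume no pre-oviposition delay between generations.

Weekly DD (7 × max(0, T̄ − 11.4)): 10.5, 114.8, 9.1, 0.0, 88.9, 107.1, 121.1, 106.4, 84.0, 0.0, 0.0, 125.3, 110.6, 28.0.
Season total = 905.8 DD.
Complete generations = ⌊905.8 / 322⌋ = 2.

2 generations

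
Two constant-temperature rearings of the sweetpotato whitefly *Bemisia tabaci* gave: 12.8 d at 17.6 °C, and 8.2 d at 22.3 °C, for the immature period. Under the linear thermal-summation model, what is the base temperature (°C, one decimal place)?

Under the model K = D·(T − T_b), so D₁·(T₁ − T_b) = D₂·(T₂ − T_b).
12.8·(17.6 − T_b) = 8.2·(22.3 − T_b)
T_b = (12.8·17.6 − 8.2·22.3) / (12.8 − 8.2) = 42.42 / 4.6 = 9.222 °C ≈ 9.2 °C.

9.2 °C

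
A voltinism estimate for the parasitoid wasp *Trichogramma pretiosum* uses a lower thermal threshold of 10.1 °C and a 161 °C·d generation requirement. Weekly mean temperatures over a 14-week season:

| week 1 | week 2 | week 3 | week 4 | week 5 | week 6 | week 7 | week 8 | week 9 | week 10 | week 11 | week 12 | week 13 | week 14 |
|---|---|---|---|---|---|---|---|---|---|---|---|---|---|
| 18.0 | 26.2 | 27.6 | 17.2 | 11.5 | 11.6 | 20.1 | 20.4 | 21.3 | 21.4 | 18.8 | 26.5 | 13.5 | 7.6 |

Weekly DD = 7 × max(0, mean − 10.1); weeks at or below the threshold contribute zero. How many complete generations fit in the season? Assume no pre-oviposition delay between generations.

Weekly DD (7 × max(0, T̄ − 10.1)): 55.3, 112.7, 122.5, 49.7, 9.8, 10.5, 70.0, 72.1, 78.4, 79.1, 60.9, 114.8, 23.8, 0.0.
Season total = 859.6 DD.
Complete generations = ⌊859.6 / 161⌋ = 5.

5 generations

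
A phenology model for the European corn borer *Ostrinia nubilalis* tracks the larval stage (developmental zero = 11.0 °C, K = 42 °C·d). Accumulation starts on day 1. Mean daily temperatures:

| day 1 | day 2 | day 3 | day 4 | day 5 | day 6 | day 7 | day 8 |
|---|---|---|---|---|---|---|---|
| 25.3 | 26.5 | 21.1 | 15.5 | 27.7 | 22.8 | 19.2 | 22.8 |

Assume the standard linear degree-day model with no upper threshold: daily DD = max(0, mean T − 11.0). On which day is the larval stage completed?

Daily DD above 11.0 °C: 14.3, 15.5, 10.1, 4.5, 16.7, 11.8, 8.2, 11.8.
Cumulative: 14.3, 29.8, 39.9, 44.4, 61.1, 72.9, 81.1, 92.9.
The total first reaches 42 DD on day 4.

day 4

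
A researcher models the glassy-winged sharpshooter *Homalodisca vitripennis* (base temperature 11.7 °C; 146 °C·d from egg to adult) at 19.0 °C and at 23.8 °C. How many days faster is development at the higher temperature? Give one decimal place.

At 19.0 °C: 146 / (19.0 − 11.7) = 146 / 7.3 = 20.000 d.
At 23.8 °C: 146 / (23.8 − 11.7) = 146 / 12.1 = 12.066 d.
Difference = |20.000 − 12.066| = 7.934 ≈ 7.9 days.

7.9 days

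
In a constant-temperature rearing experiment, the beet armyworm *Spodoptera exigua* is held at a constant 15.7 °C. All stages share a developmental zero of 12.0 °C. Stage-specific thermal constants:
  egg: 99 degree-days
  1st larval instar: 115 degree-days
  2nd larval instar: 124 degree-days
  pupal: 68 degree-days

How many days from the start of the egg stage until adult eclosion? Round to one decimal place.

109.7 days

Daily accumulation at 15.7 °C = 15.7 − 12.0 = 3.7 DD/day.
Total K = 99 + 115 + 124 + 68 = 406 DD.
Total duration = 406 / 3.7 = 109.730 ≈ 109.7 days.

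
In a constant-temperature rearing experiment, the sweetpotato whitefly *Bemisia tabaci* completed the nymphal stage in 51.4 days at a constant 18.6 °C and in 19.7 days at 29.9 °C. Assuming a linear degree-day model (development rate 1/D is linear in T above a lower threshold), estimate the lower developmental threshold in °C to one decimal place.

11.6 °C

Under the model K = D·(T − T_b), so D₁·(T₁ − T_b) = D₂·(T₂ − T_b).
51.4·(18.6 − T_b) = 19.7·(29.9 − T_b)
T_b = (51.4·18.6 − 19.7·29.9) / (51.4 − 19.7) = 367.01 / 31.7 = 11.578 °C ≈ 11.6 °C.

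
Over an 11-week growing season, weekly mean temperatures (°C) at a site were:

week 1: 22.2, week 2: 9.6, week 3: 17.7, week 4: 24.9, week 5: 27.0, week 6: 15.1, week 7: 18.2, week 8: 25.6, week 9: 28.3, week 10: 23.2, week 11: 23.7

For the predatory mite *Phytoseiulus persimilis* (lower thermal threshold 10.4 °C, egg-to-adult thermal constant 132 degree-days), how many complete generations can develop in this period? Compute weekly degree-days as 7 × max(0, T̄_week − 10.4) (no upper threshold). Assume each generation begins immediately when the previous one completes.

Weekly DD (7 × max(0, T̄ − 10.4)): 82.6, 0.0, 51.1, 101.5, 116.2, 32.9, 54.6, 106.4, 125.3, 89.6, 93.1.
Season total = 853.3 DD.
Complete generations = ⌊853.3 / 132⌋ = 6.

6 generations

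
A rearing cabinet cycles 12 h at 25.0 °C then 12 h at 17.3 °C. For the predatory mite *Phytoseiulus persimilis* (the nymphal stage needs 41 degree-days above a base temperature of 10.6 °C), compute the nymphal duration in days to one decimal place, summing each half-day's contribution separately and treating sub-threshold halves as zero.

3.9 days

Day half: max(0, 25.0 − 10.6) × 0.5 = 14.4 × 0.5 = 7.20 DD.
Night half: max(0, 17.3 − 10.6) × 0.5 = 6.7 × 0.5 = 3.35 DD.
Per 24 h: 10.55 DD/day.
Duration = 41 / 10.55 = 3.886 ≈ 3.9 days.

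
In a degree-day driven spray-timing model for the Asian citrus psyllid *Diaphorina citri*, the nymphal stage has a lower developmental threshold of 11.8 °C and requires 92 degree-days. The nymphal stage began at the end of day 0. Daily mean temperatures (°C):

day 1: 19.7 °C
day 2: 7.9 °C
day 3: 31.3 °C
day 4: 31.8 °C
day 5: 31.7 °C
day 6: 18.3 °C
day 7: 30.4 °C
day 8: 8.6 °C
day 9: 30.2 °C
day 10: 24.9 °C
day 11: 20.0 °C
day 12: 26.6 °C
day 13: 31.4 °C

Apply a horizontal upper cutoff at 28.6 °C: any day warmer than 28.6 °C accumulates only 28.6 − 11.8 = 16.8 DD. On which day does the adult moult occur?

day 9

Daily DD above 11.8 °C (capped at 16.8): 7.9, 0.0, 16.8, 16.8, 16.8, 6.5, 16.8, 0.0, 16.8, 13.1, 8.2, 14.8, 16.8.
Cumulative: 7.9, 7.9, 24.7, 41.5, 58.3, 64.8, 81.6, 81.6, 98.4, 111.5, 119.7, 134.5, 151.3.
The total first reaches 92 DD on day 9.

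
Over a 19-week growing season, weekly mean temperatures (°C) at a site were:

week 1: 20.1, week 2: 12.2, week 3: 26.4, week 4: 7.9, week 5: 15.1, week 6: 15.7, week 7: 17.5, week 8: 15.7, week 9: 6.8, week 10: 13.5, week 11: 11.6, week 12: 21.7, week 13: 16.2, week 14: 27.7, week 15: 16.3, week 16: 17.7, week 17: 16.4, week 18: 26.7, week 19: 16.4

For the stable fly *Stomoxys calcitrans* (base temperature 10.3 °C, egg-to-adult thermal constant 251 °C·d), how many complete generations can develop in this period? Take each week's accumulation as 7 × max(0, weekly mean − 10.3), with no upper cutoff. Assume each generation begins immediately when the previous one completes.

Weekly DD (7 × max(0, T̄ − 10.3)): 68.6, 13.3, 112.7, 0.0, 33.6, 37.8, 50.4, 37.8, 0.0, 22.4, 9.1, 79.8, 41.3, 121.8, 42.0, 51.8, 42.7, 114.8, 42.7.
Season total = 922.6 DD.
Complete generations = ⌊922.6 / 251⌋ = 3.

3 generations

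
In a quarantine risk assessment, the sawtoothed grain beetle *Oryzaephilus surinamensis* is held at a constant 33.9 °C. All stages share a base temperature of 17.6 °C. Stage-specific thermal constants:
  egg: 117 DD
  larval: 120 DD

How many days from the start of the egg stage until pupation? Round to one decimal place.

14.5 days

Daily accumulation at 33.9 °C = 33.9 − 17.6 = 16.3 DD/day.
Total K = 117 + 120 = 237 DD.
Total duration = 237 / 16.3 = 14.540 ≈ 14.5 days.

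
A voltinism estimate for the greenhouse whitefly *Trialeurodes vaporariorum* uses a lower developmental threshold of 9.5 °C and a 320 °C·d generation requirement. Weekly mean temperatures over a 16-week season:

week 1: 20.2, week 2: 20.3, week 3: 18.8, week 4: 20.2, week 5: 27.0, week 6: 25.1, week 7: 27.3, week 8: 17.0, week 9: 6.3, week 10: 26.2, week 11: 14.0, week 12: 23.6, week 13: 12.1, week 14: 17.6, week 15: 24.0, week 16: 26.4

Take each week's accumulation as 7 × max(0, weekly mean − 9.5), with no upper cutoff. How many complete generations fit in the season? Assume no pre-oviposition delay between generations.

3 generations

Weekly DD (7 × max(0, T̄ − 9.5)): 74.9, 75.6, 65.1, 74.9, 122.5, 109.2, 124.6, 52.5, 0.0, 116.9, 31.5, 98.7, 18.2, 56.7, 101.5, 118.3.
Season total = 1241.1 DD.
Complete generations = ⌊1241.1 / 320⌋ = 3.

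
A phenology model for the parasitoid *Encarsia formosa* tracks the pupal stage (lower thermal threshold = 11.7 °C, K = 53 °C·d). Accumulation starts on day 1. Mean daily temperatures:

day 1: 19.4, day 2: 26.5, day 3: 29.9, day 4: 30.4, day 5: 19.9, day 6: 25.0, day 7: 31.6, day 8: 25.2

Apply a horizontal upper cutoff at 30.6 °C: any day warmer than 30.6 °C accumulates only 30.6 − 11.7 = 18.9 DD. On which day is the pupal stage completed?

Daily DD above 11.7 °C (capped at 18.9): 7.7, 14.8, 18.2, 18.7, 8.2, 13.3, 18.9, 13.5.
Cumulative: 7.7, 22.5, 40.7, 59.4, 67.6, 80.9, 99.8, 113.3.
The total first reaches 53 DD on day 4.

day 4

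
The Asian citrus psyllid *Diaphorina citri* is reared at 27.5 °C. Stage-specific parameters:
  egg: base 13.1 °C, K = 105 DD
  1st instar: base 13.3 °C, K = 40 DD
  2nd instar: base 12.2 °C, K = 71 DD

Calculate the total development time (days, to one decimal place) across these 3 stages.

14.7 days

egg: 105 / (27.5 − 13.1) = 105 / 14.4 = 7.292 d.
1st instar: 40 / (27.5 − 13.3) = 40 / 14.2 = 2.817 d.
2nd instar: 71 / (27.5 − 12.2) = 71 / 15.3 = 4.641 d.
Sum = 14.749 ≈ 14.7 days.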